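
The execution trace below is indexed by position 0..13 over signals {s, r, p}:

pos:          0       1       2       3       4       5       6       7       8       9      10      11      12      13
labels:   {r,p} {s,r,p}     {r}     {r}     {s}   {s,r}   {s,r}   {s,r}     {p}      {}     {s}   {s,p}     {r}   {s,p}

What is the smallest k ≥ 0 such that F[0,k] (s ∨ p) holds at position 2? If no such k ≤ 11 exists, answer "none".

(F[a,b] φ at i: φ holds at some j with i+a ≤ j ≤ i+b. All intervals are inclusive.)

2

Scan j = 2,3,… for (s ∨ p):
  j=2: fails
  j=3: fails
  j=4: holds
First hit at j=4, so smallest k = 4-2 = 2.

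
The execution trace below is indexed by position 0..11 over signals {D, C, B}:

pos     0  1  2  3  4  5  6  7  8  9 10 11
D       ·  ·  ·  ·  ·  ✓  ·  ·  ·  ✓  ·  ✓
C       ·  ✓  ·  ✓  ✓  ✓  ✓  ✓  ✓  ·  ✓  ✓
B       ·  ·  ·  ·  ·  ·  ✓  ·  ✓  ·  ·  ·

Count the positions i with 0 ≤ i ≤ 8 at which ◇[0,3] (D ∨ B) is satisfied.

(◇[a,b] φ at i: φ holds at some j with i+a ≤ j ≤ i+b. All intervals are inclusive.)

Evaluate at each i in [0,8]:
  i=0: ✗ (none in [0,3])
  i=1: ✗ (none in [1,4])
  i=2: ✓ (witness j=5)
  i=3: ✓ (witness j=5)
  i=4: ✓ (witness j=5)
  i=5: ✓ (witness j=5)
  i=6: ✓ (witness j=6)
  i=7: ✓ (witness j=8)
  i=8: ✓ (witness j=8)
Positions where it holds: {2, 3, 4, 5, 6, 7, 8} → 7.

7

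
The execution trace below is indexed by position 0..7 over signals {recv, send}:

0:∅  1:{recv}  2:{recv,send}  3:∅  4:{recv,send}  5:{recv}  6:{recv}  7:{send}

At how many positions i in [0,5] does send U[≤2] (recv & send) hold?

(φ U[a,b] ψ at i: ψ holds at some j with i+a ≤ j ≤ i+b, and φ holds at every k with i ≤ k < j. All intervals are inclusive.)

Evaluate at each i in [0,5]:
  i=0: ✗ (lhs fails at k=0 before rhs at j=2)
  i=1: ✗ (lhs fails at k=1 before rhs at j=2)
  i=2: ✓ (rhs at j=2)
  i=3: ✗ (lhs fails at k=3 before rhs at j=4)
  i=4: ✓ (rhs at j=4)
  i=5: ✗ (no rhs in [5,7])
Positions where it holds: {2, 4} → 2.

2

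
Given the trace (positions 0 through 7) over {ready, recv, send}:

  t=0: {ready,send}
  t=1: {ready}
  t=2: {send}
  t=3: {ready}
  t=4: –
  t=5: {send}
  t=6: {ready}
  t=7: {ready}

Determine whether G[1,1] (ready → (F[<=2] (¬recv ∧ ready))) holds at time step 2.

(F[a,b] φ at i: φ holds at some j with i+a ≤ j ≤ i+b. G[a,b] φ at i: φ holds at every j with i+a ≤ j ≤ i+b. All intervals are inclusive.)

Check (ready → (F[<=2] (¬recv ∧ ready))) at every j in [3,3]:
  j=3: antecedent true; consequent holds (witness at 3) → ✓
All positions satisfy it → formula holds.

Yes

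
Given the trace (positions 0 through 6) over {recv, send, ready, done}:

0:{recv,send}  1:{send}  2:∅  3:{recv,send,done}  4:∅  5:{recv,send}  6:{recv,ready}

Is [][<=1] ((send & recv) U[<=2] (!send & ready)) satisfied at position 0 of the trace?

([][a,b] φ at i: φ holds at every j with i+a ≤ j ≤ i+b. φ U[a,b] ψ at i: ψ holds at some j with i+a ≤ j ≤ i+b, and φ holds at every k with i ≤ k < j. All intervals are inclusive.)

Does not hold

Check ((send & recv) U[<=2] (!send & ready)) at every j in [0,1]:
  j=0: fails
  j=1: fails
Fails at j=0 → formula fails.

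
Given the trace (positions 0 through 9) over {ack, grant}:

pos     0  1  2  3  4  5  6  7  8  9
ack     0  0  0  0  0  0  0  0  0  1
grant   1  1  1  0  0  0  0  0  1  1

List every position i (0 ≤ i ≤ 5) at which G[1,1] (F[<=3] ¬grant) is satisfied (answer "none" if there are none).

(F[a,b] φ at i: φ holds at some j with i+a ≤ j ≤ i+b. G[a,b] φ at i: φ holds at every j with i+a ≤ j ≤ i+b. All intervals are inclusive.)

0, 1, 2, 3, 4, 5

Evaluate at each i in [0,5]:
  i=0: ✓ (all of [1,1])
  i=1: ✓ (all of [2,2])
  i=2: ✓ (all of [3,3])
  i=3: ✓ (all of [4,4])
  i=4: ✓ (all of [5,5])
  i=5: ✓ (all of [6,6])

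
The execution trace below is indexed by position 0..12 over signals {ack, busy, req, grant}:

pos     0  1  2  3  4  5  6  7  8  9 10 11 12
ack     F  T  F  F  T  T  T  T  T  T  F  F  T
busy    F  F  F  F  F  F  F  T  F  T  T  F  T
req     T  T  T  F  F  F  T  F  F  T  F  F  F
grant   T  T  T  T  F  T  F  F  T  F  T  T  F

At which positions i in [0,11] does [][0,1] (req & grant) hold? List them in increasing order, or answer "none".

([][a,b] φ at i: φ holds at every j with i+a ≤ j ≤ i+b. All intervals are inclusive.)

Evaluate at each i in [0,11]:
  i=0: ✓ (all of [0,1])
  i=1: ✓ (all of [1,2])
  i=2: ✗ (fails at j=3)
  i=3: ✗ (fails at j=3)
  i=4: ✗ (fails at j=4)
  i=5: ✗ (fails at j=5)
  i=6: ✗ (fails at j=6)
  i=7: ✗ (fails at j=7)
  i=8: ✗ (fails at j=8)
  i=9: ✗ (fails at j=9)
  i=10: ✗ (fails at j=10)
  i=11: ✗ (fails at j=11)

0, 1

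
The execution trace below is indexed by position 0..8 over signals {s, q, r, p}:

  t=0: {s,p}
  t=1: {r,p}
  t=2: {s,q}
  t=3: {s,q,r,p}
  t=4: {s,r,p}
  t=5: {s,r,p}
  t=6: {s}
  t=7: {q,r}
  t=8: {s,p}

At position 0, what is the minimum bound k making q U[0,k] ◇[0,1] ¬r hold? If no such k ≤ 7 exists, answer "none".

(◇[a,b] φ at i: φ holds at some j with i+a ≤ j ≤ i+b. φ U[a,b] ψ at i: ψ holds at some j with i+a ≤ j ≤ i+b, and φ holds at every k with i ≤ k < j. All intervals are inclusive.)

Need earliest j ≥ 0 with ◇[0,1] ¬r, and q at every k in [0,j-1].
  j=0: rhs holds (empty prefix). k = 0.

0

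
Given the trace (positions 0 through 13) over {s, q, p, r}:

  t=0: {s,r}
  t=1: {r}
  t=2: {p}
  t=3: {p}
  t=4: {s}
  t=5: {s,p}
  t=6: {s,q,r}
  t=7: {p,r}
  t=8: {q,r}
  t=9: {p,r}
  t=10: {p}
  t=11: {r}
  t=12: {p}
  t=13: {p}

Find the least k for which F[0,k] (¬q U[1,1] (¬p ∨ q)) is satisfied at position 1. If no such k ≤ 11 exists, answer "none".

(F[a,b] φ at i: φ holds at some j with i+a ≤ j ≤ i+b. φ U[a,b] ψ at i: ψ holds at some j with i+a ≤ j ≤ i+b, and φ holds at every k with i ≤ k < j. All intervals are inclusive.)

Scan j = 1,2,… for (¬q U[1,1] (¬p ∨ q)):
  j=1: fails
  j=2: fails
  j=3: holds
First hit at j=3, so smallest k = 3-1 = 2.

2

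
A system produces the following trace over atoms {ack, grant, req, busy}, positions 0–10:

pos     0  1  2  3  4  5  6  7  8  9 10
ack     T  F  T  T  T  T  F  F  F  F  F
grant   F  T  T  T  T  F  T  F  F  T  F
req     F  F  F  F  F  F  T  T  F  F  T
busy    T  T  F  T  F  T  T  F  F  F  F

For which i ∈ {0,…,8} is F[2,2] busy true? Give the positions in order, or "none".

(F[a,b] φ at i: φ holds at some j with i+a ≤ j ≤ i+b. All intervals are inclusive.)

Evaluate at each i in [0,8]:
  i=0: ✗ (none in [2,2])
  i=1: ✓ (witness j=3)
  i=2: ✗ (none in [4,4])
  i=3: ✓ (witness j=5)
  i=4: ✓ (witness j=6)
  i=5: ✗ (none in [7,7])
  i=6: ✗ (none in [8,8])
  i=7: ✗ (none in [9,9])
  i=8: ✗ (none in [10,10])

1, 3, 4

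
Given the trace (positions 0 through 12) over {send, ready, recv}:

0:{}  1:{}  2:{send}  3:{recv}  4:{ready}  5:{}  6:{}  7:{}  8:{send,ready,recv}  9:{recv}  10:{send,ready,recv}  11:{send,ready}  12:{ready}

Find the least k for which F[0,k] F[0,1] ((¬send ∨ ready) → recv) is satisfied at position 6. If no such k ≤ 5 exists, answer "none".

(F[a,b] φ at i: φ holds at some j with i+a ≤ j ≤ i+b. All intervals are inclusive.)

Scan j = 6,7,… for F[0,1] ((¬send ∨ ready) → recv):
  j=6: fails
  j=7: holds
First hit at j=7, so smallest k = 7-6 = 1.

1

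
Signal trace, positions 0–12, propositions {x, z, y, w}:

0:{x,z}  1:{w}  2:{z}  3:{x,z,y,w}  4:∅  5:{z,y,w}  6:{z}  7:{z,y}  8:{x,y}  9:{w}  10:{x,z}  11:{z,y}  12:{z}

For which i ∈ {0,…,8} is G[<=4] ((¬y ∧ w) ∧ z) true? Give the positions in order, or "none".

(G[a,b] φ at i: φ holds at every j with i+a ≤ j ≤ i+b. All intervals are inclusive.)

Evaluate at each i in [0,8]:
  i=0: ✗ (fails at j=0)
  i=1: ✗ (fails at j=1)
  i=2: ✗ (fails at j=2)
  i=3: ✗ (fails at j=3)
  i=4: ✗ (fails at j=4)
  i=5: ✗ (fails at j=5)
  i=6: ✗ (fails at j=6)
  i=7: ✗ (fails at j=7)
  i=8: ✗ (fails at j=8)

none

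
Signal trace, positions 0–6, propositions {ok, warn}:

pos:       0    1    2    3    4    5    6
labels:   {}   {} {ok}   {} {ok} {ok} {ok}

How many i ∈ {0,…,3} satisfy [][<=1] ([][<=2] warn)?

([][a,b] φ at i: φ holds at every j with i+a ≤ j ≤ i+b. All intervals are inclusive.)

0

Evaluate at each i in [0,3]:
  i=0: ✗ (fails at j=0)
  i=1: ✗ (fails at j=1)
  i=2: ✗ (fails at j=2)
  i=3: ✗ (fails at j=3)
Positions where it holds: {} → 0.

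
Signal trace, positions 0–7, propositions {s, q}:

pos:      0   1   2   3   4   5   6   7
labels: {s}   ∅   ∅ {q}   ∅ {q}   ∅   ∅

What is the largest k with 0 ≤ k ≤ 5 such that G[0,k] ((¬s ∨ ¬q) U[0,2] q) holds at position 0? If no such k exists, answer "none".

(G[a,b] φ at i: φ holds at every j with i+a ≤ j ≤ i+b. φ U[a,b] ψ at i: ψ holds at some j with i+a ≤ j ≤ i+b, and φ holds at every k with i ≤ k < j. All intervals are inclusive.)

none

((¬s ∨ ¬q) U[0,2] q) must hold from j=0 onward; find where it first fails.
  j=0: fails → no k works.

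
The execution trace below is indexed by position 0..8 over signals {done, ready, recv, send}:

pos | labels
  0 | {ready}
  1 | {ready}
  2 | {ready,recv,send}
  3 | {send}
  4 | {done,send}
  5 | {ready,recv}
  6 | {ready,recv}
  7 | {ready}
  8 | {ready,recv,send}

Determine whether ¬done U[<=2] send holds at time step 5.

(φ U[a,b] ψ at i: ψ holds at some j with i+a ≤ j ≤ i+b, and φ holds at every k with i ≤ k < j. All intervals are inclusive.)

Does not hold

Need some j in [5,7] with send, and ¬done at every k in [5,j-1].
  j=5: send false.
  j=6: send false.
  j=7: send false.
No j in the window works → until fails.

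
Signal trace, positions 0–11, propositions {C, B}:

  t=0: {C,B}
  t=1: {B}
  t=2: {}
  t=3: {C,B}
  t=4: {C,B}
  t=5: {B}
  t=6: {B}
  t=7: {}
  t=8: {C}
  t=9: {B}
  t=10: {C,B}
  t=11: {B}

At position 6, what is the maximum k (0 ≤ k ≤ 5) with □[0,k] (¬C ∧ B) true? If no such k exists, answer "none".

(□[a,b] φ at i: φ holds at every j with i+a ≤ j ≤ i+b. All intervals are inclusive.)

(¬C ∧ B) must hold from j=6 onward; find where it first fails.
  j=6: holds
  j=7: fails
Holds on [6,6], so largest k = 0.

0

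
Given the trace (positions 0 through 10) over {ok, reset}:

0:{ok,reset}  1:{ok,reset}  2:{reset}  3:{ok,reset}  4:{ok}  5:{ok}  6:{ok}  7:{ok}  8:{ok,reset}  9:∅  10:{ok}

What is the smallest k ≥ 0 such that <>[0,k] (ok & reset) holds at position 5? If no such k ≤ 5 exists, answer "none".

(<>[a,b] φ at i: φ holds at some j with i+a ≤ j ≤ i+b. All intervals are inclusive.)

3

Scan j = 5,6,… for (ok & reset):
  j=5: fails
  j=6: fails
  j=7: fails
  j=8: holds
First hit at j=8, so smallest k = 8-5 = 3.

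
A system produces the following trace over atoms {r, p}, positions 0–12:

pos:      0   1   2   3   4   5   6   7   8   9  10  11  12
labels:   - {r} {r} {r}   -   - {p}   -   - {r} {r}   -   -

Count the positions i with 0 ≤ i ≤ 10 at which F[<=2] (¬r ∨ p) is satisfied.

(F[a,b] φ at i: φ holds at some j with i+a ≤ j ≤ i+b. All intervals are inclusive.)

10

Evaluate at each i in [0,10]:
  i=0: ✓ (witness j=0)
  i=1: ✗ (none in [1,3])
  i=2: ✓ (witness j=4)
  i=3: ✓ (witness j=4)
  i=4: ✓ (witness j=4)
  i=5: ✓ (witness j=5)
  i=6: ✓ (witness j=6)
  i=7: ✓ (witness j=7)
  i=8: ✓ (witness j=8)
  i=9: ✓ (witness j=11)
  i=10: ✓ (witness j=11)
Positions where it holds: {0, 2, 3, 4, 5, 6, 7, 8, 9, 10} → 10.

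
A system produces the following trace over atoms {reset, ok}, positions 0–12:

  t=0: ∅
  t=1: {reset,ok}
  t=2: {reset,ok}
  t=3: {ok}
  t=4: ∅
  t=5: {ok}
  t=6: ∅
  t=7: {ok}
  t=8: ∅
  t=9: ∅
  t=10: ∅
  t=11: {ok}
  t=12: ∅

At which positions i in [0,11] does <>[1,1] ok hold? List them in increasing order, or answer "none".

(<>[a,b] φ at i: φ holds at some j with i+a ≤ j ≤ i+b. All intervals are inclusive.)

Evaluate at each i in [0,11]:
  i=0: ✓ (witness j=1)
  i=1: ✓ (witness j=2)
  i=2: ✓ (witness j=3)
  i=3: ✗ (none in [4,4])
  i=4: ✓ (witness j=5)
  i=5: ✗ (none in [6,6])
  i=6: ✓ (witness j=7)
  i=7: ✗ (none in [8,8])
  i=8: ✗ (none in [9,9])
  i=9: ✗ (none in [10,10])
  i=10: ✓ (witness j=11)
  i=11: ✗ (none in [12,12])

0, 1, 2, 4, 6, 10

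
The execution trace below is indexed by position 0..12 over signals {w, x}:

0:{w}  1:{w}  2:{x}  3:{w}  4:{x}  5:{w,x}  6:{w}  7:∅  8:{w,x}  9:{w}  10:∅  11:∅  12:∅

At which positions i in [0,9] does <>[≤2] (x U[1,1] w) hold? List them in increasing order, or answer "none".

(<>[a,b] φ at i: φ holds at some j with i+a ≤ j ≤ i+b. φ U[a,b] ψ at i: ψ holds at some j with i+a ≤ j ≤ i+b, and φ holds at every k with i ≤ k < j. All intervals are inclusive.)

Evaluate at each i in [0,9]:
  i=0: ✓ (witness j=2)
  i=1: ✓ (witness j=2)
  i=2: ✓ (witness j=2)
  i=3: ✓ (witness j=4)
  i=4: ✓ (witness j=4)
  i=5: ✓ (witness j=5)
  i=6: ✓ (witness j=8)
  i=7: ✓ (witness j=8)
  i=8: ✓ (witness j=8)
  i=9: ✗ (none in [9,11])

0, 1, 2, 3, 4, 5, 6, 7, 8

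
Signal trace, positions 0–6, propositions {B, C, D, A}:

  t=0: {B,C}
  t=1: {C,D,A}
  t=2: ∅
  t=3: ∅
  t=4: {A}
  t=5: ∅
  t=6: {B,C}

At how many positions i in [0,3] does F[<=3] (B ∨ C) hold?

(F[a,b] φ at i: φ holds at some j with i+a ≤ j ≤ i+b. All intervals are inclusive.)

3

Evaluate at each i in [0,3]:
  i=0: ✓ (witness j=0)
  i=1: ✓ (witness j=1)
  i=2: ✗ (none in [2,5])
  i=3: ✓ (witness j=6)
Positions where it holds: {0, 1, 3} → 3.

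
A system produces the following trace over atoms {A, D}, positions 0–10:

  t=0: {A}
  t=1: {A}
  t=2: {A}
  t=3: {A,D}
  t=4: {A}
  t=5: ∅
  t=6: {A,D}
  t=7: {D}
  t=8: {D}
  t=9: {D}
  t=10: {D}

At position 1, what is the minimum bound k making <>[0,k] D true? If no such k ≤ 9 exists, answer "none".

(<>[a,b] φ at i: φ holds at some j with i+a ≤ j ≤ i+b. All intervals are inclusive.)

Scan j = 1,2,… for D:
  j=1: fails
  j=2: fails
  j=3: holds
First hit at j=3, so smallest k = 3-1 = 2.

2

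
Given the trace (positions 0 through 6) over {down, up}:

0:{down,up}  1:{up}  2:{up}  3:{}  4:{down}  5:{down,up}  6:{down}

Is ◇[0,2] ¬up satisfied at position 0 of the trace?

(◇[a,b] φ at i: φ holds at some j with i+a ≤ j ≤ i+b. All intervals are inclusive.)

False

Check ¬up at each j in [0,2]:
  j=0: false
  j=1: false
  j=2: false
No position in the window satisfies it → formula fails.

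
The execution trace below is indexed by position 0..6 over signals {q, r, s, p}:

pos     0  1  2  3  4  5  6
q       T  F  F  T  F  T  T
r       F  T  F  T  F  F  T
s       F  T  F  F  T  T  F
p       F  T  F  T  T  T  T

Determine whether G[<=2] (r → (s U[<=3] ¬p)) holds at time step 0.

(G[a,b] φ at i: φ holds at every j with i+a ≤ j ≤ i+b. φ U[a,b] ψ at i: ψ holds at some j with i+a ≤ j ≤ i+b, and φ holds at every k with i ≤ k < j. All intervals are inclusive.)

True

Check (r → (s U[<=3] ¬p)) at every j in [0,2]:
  j=0: antecedent false → ✓
  j=1: antecedent true; consequent holds → ✓
  j=2: antecedent false → ✓
All positions satisfy it → formula holds.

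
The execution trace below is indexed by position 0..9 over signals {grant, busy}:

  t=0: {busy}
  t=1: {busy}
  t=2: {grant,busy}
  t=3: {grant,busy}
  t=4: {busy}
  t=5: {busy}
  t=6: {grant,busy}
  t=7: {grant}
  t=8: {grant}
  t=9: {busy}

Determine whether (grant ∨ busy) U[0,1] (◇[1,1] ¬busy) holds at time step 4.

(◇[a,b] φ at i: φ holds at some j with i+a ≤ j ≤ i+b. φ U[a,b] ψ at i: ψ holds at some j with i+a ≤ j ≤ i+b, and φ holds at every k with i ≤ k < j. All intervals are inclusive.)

Need some j in [4,5] with ◇[1,1] ¬busy, and (grant ∨ busy) at every k in [4,j-1].
  j=4: ◇[1,1] ¬busy — fails (none in [5,5]).
  j=5: ◇[1,1] ¬busy — fails (none in [6,6]).
No j in the window works → until fails.

Does not hold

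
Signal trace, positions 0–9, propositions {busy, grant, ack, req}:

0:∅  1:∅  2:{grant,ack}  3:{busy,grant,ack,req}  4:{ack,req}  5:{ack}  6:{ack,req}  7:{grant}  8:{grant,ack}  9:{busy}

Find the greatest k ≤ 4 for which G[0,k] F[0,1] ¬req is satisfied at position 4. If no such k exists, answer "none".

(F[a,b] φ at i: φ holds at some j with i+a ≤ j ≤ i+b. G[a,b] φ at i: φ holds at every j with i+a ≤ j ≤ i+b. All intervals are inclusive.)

F[0,1] ¬req must hold from j=4 onward; find where it first fails.
  j=4: holds
  j=5: holds
  j=6: holds
  j=7: holds
  j=8: holds
Holds through j=8; largest k = 4.

4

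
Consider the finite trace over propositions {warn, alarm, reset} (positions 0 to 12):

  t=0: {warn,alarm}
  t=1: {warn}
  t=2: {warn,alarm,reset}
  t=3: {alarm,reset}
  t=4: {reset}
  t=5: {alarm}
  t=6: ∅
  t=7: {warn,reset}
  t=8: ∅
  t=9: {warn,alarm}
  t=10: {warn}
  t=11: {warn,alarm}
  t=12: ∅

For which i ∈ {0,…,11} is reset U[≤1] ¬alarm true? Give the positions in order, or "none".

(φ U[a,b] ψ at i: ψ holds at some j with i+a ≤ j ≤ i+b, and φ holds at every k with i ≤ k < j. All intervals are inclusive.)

Evaluate at each i in [0,11]:
  i=0: ✗ (lhs fails at k=0 before rhs at j=1)
  i=1: ✓ (rhs at j=1)
  i=2: ✗ (no rhs in [2,3])
  i=3: ✓ (rhs at j=4; lhs holds on [3,3])
  i=4: ✓ (rhs at j=4)
  i=5: ✗ (lhs fails at k=5 before rhs at j=6)
  i=6: ✓ (rhs at j=6)
  i=7: ✓ (rhs at j=7)
  i=8: ✓ (rhs at j=8)
  i=9: ✗ (lhs fails at k=9 before rhs at j=10)
  i=10: ✓ (rhs at j=10)
  i=11: ✗ (lhs fails at k=11 before rhs at j=12)

1, 3, 4, 6, 7, 8, 10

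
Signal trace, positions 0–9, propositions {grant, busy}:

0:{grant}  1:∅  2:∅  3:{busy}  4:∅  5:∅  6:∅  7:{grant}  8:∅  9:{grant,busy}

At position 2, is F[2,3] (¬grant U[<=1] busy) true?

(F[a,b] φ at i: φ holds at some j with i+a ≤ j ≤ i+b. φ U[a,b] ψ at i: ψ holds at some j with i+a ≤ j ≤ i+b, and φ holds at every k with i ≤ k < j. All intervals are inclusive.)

False

Check (¬grant U[<=1] busy) at each j in [4,5]:
  j=4: fails
  j=5: fails
No position in the window satisfies it → formula fails.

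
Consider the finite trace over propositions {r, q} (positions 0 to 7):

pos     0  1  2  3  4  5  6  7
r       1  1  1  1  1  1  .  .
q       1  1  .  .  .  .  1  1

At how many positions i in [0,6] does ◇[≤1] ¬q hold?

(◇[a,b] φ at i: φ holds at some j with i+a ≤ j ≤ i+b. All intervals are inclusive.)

5

Evaluate at each i in [0,6]:
  i=0: ✗ (none in [0,1])
  i=1: ✓ (witness j=2)
  i=2: ✓ (witness j=2)
  i=3: ✓ (witness j=3)
  i=4: ✓ (witness j=4)
  i=5: ✓ (witness j=5)
  i=6: ✗ (none in [6,7])
Positions where it holds: {1, 2, 3, 4, 5} → 5.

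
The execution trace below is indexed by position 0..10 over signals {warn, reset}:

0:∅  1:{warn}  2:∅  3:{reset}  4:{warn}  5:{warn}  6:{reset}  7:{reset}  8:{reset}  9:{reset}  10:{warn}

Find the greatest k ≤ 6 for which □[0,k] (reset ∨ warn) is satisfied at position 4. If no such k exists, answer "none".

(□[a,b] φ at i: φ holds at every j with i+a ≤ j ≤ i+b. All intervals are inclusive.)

6

(reset ∨ warn) must hold from j=4 onward; find where it first fails.
  j=4: holds
  j=5: holds
  j=6: holds
  j=7: holds
  j=8: holds
  j=9: holds
  j=10: holds
Holds through j=10; largest k = 6.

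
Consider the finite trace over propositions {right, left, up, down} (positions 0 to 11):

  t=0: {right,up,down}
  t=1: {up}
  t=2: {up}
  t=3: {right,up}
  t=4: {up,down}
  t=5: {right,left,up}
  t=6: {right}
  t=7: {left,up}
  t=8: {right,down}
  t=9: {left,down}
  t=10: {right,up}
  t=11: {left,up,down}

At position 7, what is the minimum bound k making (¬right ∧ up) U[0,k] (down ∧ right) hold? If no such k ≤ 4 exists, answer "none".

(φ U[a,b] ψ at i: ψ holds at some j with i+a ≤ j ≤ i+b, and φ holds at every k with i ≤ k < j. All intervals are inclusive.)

1

Need earliest j ≥ 7 with (down ∧ right), and (¬right ∧ up) at every k in [7,j-1].
  j=7: rhs fails.
  j=8: rhs holds; lhs holds on [7,7]. k = 1.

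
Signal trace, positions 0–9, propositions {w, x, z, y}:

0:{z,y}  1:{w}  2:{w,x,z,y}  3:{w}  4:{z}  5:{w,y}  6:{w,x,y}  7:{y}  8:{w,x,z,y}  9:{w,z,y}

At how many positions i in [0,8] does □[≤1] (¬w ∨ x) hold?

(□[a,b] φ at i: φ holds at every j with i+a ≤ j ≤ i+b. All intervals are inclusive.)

2

Evaluate at each i in [0,8]:
  i=0: ✗ (fails at j=1)
  i=1: ✗ (fails at j=1)
  i=2: ✗ (fails at j=3)
  i=3: ✗ (fails at j=3)
  i=4: ✗ (fails at j=5)
  i=5: ✗ (fails at j=5)
  i=6: ✓ (all of [6,7])
  i=7: ✓ (all of [7,8])
  i=8: ✗ (fails at j=9)
Positions where it holds: {6, 7} → 2.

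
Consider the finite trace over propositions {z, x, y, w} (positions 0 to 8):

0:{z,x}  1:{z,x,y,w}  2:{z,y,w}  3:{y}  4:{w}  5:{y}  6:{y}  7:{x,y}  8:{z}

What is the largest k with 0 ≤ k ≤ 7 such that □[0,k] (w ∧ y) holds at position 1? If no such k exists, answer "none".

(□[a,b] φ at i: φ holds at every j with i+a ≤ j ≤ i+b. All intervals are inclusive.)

1

(w ∧ y) must hold from j=1 onward; find where it first fails.
  j=1: holds
  j=2: holds
  j=3: fails
Holds on [1,2], so largest k = 1.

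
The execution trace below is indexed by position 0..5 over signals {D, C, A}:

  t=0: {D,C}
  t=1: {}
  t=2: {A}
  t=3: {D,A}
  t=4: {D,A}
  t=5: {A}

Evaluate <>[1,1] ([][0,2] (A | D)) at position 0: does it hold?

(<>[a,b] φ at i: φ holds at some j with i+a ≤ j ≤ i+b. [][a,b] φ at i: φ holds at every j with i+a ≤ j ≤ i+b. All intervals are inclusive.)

No

Check [][0,2] (A | D) at each j in [1,1]:
  j=1: fails at 1
No position in the window satisfies it → formula fails.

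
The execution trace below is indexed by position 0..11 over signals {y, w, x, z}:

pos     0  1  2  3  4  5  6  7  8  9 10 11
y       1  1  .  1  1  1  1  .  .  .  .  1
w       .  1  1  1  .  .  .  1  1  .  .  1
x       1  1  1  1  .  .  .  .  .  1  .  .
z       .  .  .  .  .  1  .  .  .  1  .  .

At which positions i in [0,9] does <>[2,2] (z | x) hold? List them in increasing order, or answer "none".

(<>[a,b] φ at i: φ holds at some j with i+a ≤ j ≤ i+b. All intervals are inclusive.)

Evaluate at each i in [0,9]:
  i=0: ✓ (witness j=2)
  i=1: ✓ (witness j=3)
  i=2: ✗ (none in [4,4])
  i=3: ✓ (witness j=5)
  i=4: ✗ (none in [6,6])
  i=5: ✗ (none in [7,7])
  i=6: ✗ (none in [8,8])
  i=7: ✓ (witness j=9)
  i=8: ✗ (none in [10,10])
  i=9: ✗ (none in [11,11])

0, 1, 3, 7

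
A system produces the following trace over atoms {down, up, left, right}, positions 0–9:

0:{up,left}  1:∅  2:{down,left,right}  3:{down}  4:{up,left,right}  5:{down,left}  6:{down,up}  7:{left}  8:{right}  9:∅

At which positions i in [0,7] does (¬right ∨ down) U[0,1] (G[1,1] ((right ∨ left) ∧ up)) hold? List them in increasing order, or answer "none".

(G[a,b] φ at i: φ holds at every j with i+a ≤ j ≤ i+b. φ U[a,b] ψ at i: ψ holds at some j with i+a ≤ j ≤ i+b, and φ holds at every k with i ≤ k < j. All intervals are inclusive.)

Evaluate at each i in [0,7]:
  i=0: ✗ (no rhs in [0,1])
  i=1: ✗ (no rhs in [1,2])
  i=2: ✓ (rhs at j=3; lhs holds on [2,2])
  i=3: ✓ (rhs at j=3)
  i=4: ✗ (no rhs in [4,5])
  i=5: ✗ (no rhs in [5,6])
  i=6: ✗ (no rhs in [6,7])
  i=7: ✗ (no rhs in [7,8])

2, 3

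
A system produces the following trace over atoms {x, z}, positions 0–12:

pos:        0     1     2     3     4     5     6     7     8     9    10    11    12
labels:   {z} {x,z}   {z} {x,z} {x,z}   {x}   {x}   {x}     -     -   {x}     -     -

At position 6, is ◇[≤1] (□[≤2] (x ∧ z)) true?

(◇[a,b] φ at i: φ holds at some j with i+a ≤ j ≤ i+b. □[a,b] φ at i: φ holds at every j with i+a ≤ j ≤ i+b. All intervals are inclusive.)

Check □[≤2] (x ∧ z) at each j in [6,7]:
  j=6: fails at 6
  j=7: fails at 7
No position in the window satisfies it → formula fails.

No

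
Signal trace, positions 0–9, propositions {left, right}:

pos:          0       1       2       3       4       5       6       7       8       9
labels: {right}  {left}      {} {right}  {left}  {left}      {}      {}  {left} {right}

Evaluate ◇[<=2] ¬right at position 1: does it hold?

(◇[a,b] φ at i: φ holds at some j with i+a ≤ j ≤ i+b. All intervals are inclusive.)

Check ¬right at each j in [1,3]:
  j=1: true
  j=2: true
  j=3: false
Found at j=1 → formula holds.

Holds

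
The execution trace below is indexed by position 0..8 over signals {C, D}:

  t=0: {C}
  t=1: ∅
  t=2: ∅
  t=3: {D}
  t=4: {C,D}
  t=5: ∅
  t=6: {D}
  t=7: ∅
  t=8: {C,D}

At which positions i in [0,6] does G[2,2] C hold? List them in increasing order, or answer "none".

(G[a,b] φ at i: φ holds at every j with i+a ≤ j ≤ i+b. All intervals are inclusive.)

2, 6

Evaluate at each i in [0,6]:
  i=0: ✗ (fails at j=2)
  i=1: ✗ (fails at j=3)
  i=2: ✓ (all of [4,4])
  i=3: ✗ (fails at j=5)
  i=4: ✗ (fails at j=6)
  i=5: ✗ (fails at j=7)
  i=6: ✓ (all of [8,8])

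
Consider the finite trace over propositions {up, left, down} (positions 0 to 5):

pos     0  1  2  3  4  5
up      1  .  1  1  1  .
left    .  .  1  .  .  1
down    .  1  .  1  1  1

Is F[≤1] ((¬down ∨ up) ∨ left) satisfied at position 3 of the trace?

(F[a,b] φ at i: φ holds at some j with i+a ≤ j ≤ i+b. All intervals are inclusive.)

Yes

Check ((¬down ∨ up) ∨ left) at each j in [3,4]:
  j=3: true
  j=4: true
Found at j=3 → formula holds.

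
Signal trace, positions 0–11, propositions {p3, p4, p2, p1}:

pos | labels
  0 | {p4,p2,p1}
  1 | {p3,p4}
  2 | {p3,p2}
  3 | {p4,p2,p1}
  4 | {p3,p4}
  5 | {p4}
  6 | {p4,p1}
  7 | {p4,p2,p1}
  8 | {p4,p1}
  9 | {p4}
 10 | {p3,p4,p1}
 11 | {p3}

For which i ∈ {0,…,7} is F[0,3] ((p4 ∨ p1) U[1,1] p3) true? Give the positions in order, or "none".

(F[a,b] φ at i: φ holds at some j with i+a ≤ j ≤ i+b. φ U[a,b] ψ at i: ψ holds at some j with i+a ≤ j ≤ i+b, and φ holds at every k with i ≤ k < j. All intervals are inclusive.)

0, 1, 2, 3, 6, 7

Evaluate at each i in [0,7]:
  i=0: ✓ (witness j=0)
  i=1: ✓ (witness j=1)
  i=2: ✓ (witness j=3)
  i=3: ✓ (witness j=3)
  i=4: ✗ (none in [4,7])
  i=5: ✗ (none in [5,8])
  i=6: ✓ (witness j=9)
  i=7: ✓ (witness j=9)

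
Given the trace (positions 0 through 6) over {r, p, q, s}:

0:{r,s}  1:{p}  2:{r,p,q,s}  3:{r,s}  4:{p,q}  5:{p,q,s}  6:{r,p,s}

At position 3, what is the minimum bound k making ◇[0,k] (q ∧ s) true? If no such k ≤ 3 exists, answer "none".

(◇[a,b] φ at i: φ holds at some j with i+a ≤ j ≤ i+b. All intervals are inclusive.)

Scan j = 3,4,… for (q ∧ s):
  j=3: fails
  j=4: fails
  j=5: holds
First hit at j=5, so smallest k = 5-3 = 2.

2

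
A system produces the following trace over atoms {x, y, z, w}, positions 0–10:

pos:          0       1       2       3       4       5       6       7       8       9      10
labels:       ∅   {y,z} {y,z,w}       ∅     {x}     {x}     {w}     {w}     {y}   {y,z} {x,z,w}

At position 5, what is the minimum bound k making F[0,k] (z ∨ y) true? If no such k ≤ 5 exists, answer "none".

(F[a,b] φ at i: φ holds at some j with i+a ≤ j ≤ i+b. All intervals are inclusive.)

3

Scan j = 5,6,… for (z ∨ y):
  j=5: fails
  j=6: fails
  j=7: fails
  j=8: holds
First hit at j=8, so smallest k = 8-5 = 3.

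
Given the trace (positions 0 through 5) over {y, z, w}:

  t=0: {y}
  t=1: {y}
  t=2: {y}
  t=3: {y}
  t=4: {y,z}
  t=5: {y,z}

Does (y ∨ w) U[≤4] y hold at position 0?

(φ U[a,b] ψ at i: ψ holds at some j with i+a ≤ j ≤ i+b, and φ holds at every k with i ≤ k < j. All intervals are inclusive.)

Need some j in [0,4] with y, and (y ∨ w) at every k in [0,j-1].
  j=0: y holds; no prefix to check → satisfied.

Holds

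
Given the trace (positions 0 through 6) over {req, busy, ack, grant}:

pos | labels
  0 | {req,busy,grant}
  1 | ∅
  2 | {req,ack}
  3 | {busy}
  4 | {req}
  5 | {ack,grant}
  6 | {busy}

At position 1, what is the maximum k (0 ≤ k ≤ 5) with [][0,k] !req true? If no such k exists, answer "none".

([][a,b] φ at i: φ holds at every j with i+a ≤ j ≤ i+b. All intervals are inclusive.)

0

!req must hold from j=1 onward; find where it first fails.
  j=1: holds
  j=2: fails
Holds on [1,1], so largest k = 0.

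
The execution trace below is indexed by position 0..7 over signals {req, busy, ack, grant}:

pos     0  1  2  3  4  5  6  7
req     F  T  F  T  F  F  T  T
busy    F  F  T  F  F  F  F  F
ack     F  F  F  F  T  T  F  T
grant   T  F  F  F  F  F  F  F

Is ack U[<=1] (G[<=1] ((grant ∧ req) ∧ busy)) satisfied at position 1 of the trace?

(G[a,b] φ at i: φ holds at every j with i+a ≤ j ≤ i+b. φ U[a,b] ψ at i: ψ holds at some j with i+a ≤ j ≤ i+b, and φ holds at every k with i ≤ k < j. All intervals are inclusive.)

No

Need some j in [1,2] with G[<=1] ((grant ∧ req) ∧ busy), and ack at every k in [1,j-1].
  j=1: G[<=1] ((grant ∧ req) ∧ busy) — fails at 1.
  j=2: G[<=1] ((grant ∧ req) ∧ busy) — fails at 2.
No j in the window works → until fails.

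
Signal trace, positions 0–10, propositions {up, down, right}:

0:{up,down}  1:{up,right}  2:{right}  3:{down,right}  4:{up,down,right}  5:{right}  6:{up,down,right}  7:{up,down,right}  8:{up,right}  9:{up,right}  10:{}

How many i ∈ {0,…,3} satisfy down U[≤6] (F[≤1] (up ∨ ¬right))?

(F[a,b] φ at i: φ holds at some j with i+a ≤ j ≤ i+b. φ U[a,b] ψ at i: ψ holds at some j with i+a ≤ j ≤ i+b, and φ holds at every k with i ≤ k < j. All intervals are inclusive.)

3

Evaluate at each i in [0,3]:
  i=0: ✓ (rhs at j=0)
  i=1: ✓ (rhs at j=1)
  i=2: ✗ (lhs fails at k=2 before rhs at j=3)
  i=3: ✓ (rhs at j=3)
Positions where it holds: {0, 1, 3} → 3.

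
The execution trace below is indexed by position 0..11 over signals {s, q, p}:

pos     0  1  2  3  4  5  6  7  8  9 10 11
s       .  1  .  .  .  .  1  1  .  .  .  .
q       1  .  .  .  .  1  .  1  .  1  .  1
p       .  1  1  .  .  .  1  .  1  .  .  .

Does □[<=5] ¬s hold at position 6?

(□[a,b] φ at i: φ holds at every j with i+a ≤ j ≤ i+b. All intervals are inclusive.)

No

Check ¬s at every j in [6,11]:
  j=6: false
  j=7: false
  j=8: true
  j=9: true
  j=10: true
  j=11: true
Fails at j=6 → formula fails.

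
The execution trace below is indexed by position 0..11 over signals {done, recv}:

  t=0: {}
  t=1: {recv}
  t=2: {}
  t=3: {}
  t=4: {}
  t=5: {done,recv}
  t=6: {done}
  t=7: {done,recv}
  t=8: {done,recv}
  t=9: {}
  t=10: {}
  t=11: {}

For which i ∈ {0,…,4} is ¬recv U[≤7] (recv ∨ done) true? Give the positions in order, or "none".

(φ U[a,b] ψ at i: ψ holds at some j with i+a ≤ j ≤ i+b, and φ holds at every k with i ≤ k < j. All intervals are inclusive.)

Evaluate at each i in [0,4]:
  i=0: ✓ (rhs at j=1; lhs holds on [0,0])
  i=1: ✓ (rhs at j=1)
  i=2: ✓ (rhs at j=5; lhs holds on [2,4])
  i=3: ✓ (rhs at j=5; lhs holds on [3,4])
  i=4: ✓ (rhs at j=5; lhs holds on [4,4])

0, 1, 2, 3, 4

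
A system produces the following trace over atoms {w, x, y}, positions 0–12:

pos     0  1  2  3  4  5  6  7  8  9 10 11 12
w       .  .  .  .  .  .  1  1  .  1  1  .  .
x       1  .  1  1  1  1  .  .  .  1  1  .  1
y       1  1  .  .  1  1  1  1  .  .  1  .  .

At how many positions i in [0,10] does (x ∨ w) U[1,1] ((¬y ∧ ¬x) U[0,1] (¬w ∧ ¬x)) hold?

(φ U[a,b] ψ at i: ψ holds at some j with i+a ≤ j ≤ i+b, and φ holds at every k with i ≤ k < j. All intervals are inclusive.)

Evaluate at each i in [0,10]:
  i=0: ✓ (rhs at j=1; lhs holds on [0,0])
  i=1: ✗ (no rhs in [2,2])
  i=2: ✗ (no rhs in [3,3])
  i=3: ✗ (no rhs in [4,4])
  i=4: ✗ (no rhs in [5,5])
  i=5: ✗ (no rhs in [6,6])
  i=6: ✗ (no rhs in [7,7])
  i=7: ✓ (rhs at j=8; lhs holds on [7,7])
  i=8: ✗ (no rhs in [9,9])
  i=9: ✗ (no rhs in [10,10])
  i=10: ✓ (rhs at j=11; lhs holds on [10,10])
Positions where it holds: {0, 7, 10} → 3.

3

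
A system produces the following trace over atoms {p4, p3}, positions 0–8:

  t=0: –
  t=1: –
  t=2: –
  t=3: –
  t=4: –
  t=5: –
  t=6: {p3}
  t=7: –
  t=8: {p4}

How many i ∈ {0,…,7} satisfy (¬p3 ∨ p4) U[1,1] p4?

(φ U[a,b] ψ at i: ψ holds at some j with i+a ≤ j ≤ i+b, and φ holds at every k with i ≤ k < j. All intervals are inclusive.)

Evaluate at each i in [0,7]:
  i=0: ✗ (no rhs in [1,1])
  i=1: ✗ (no rhs in [2,2])
  i=2: ✗ (no rhs in [3,3])
  i=3: ✗ (no rhs in [4,4])
  i=4: ✗ (no rhs in [5,5])
  i=5: ✗ (no rhs in [6,6])
  i=6: ✗ (no rhs in [7,7])
  i=7: ✓ (rhs at j=8; lhs holds on [7,7])
Positions where it holds: {7} → 1.

1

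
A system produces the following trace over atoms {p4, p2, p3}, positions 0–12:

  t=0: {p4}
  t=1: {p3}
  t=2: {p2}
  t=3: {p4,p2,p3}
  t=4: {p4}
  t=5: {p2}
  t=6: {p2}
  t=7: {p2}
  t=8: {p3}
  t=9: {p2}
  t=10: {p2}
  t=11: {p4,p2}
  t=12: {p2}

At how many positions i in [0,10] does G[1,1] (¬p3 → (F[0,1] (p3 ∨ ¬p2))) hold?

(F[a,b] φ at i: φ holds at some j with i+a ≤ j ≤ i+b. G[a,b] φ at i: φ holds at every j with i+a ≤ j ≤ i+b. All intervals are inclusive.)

Evaluate at each i in [0,10]:
  i=0: ✓ (all of [1,1])
  i=1: ✓ (all of [2,2])
  i=2: ✓ (all of [3,3])
  i=3: ✓ (all of [4,4])
  i=4: ✗ (fails at j=5)
  i=5: ✗ (fails at j=6)
  i=6: ✓ (all of [7,7])
  i=7: ✓ (all of [8,8])
  i=8: ✗ (fails at j=9)
  i=9: ✗ (fails at j=10)
  i=10: ✗ (fails at j=11)
Positions where it holds: {0, 1, 2, 3, 6, 7} → 6.

6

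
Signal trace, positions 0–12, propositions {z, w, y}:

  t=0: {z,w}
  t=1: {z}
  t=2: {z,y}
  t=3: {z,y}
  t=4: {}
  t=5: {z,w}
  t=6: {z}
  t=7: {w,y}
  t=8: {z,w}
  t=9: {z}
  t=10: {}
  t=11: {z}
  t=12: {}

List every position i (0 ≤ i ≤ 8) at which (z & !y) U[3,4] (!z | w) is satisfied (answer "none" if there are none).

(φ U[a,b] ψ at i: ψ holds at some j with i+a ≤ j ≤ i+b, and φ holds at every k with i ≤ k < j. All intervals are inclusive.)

none

Evaluate at each i in [0,8]:
  i=0: ✗ (lhs fails at k=2 before rhs at j=4)
  i=1: ✗ (lhs fails at k=2 before rhs at j=4)
  i=2: ✗ (lhs fails at k=2 before rhs at j=5)
  i=3: ✗ (lhs fails at k=3 before rhs at j=7)
  i=4: ✗ (lhs fails at k=4 before rhs at j=7)
  i=5: ✗ (lhs fails at k=7 before rhs at j=8)
  i=6: ✗ (lhs fails at k=7 before rhs at j=10)
  i=7: ✗ (lhs fails at k=7 before rhs at j=10)
  i=8: ✗ (lhs fails at k=10 before rhs at j=12)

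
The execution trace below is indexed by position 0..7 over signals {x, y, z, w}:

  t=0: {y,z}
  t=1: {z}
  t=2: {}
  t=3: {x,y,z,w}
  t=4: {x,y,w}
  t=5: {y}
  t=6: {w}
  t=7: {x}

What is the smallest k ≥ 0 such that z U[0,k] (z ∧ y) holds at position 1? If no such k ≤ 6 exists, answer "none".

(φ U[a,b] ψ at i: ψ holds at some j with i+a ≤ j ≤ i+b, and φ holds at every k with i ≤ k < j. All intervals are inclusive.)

none

Need earliest j ≥ 1 with (z ∧ y), and z at every k in [1,j-1].
  j=1: rhs fails.
  j=2: rhs fails.
  j=3: rhs holds but lhs fails at k=2.
  j=4: rhs fails.
  j=5: rhs fails.
  j=6: rhs fails.
  j=7: rhs fails.
No witness within the range → none.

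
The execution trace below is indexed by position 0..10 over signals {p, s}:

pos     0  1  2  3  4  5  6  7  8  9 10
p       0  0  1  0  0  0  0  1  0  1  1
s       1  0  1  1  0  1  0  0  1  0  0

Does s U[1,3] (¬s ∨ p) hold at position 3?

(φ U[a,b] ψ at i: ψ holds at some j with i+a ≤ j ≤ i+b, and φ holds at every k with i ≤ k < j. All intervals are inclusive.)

Holds

Need some j in [4,6] with (¬s ∨ p), and s at every k in [3,j-1].
  j=4: (¬s ∨ p) holds; s holds at every k in [3,3] → satisfied.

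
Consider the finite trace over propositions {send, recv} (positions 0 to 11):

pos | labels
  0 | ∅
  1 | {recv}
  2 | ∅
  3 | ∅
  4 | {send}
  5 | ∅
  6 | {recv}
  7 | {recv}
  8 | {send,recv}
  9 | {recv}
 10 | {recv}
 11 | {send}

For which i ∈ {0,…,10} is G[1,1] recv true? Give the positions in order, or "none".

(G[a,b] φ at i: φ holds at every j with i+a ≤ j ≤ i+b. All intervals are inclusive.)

0, 5, 6, 7, 8, 9

Evaluate at each i in [0,10]:
  i=0: ✓ (all of [1,1])
  i=1: ✗ (fails at j=2)
  i=2: ✗ (fails at j=3)
  i=3: ✗ (fails at j=4)
  i=4: ✗ (fails at j=5)
  i=5: ✓ (all of [6,6])
  i=6: ✓ (all of [7,7])
  i=7: ✓ (all of [8,8])
  i=8: ✓ (all of [9,9])
  i=9: ✓ (all of [10,10])
  i=10: ✗ (fails at j=11)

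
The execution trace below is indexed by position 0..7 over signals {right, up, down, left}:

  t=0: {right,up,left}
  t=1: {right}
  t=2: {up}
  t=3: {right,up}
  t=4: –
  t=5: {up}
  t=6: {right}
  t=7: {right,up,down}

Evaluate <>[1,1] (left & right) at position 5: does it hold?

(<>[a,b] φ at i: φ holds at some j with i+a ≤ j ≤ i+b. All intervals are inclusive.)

Check (left & right) at each j in [6,6]:
  j=6: false
No position in the window satisfies it → formula fails.

False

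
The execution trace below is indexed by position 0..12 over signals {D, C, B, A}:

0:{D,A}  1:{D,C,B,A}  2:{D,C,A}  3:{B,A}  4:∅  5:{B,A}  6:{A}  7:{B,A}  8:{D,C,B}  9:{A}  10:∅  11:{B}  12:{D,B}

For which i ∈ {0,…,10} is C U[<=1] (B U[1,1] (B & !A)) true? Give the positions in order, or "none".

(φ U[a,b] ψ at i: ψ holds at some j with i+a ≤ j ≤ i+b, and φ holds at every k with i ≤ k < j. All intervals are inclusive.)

Evaluate at each i in [0,10]:
  i=0: ✗ (no rhs in [0,1])
  i=1: ✗ (no rhs in [1,2])
  i=2: ✗ (no rhs in [2,3])
  i=3: ✗ (no rhs in [3,4])
  i=4: ✗ (no rhs in [4,5])
  i=5: ✗ (no rhs in [5,6])
  i=6: ✗ (lhs fails at k=6 before rhs at j=7)
  i=7: ✓ (rhs at j=7)
  i=8: ✗ (no rhs in [8,9])
  i=9: ✗ (no rhs in [9,10])
  i=10: ✗ (lhs fails at k=10 before rhs at j=11)

7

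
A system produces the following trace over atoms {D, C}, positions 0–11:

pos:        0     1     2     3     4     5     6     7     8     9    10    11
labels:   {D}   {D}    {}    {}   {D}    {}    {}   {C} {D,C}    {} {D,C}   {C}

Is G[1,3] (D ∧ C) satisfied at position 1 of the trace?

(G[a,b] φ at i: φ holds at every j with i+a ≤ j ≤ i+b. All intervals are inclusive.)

False

Check (D ∧ C) at every j in [2,4]:
  j=2: false
  j=3: false
  j=4: false
Fails at j=2 → formula fails.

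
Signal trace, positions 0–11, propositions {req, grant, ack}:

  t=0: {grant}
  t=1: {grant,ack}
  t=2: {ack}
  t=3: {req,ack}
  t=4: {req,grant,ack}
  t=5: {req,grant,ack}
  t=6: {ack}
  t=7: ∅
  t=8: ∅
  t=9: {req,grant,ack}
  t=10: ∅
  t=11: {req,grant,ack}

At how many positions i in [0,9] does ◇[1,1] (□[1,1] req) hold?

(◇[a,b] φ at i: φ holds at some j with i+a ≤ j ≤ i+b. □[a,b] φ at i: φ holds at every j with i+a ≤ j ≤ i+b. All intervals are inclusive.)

Evaluate at each i in [0,9]:
  i=0: ✗ (none in [1,1])
  i=1: ✓ (witness j=2)
  i=2: ✓ (witness j=3)
  i=3: ✓ (witness j=4)
  i=4: ✗ (none in [5,5])
  i=5: ✗ (none in [6,6])
  i=6: ✗ (none in [7,7])
  i=7: ✓ (witness j=8)
  i=8: ✗ (none in [9,9])
  i=9: ✓ (witness j=10)
Positions where it holds: {1, 2, 3, 7, 9} → 5.

5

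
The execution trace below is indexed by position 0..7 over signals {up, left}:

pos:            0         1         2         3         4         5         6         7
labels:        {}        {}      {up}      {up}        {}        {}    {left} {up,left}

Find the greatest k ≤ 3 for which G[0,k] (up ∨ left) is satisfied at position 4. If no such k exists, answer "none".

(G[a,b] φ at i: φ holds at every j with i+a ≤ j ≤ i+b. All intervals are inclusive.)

(up ∨ left) must hold from j=4 onward; find where it first fails.
  j=4: fails → no k works.

none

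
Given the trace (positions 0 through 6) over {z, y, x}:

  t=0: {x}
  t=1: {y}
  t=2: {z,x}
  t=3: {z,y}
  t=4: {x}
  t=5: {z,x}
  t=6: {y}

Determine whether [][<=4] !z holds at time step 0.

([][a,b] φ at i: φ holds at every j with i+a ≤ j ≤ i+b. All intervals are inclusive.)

Check !z at every j in [0,4]:
  j=0: true
  j=1: true
  j=2: false
  j=3: false
  j=4: true
Fails at j=2 → formula fails.

No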